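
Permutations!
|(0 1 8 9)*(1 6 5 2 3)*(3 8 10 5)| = 9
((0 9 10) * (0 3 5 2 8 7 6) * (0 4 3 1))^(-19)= ((0 9 10 1)(2 8 7 6 4 3 5))^(-19)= (0 9 10 1)(2 7 4 5 8 6 3)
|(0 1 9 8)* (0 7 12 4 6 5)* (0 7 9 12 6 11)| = 30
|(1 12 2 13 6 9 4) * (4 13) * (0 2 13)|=|(0 2 4 1 12 13 6 9)|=8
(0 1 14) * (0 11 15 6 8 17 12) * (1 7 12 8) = [7, 14, 2, 3, 4, 5, 1, 12, 17, 9, 10, 15, 0, 13, 11, 6, 16, 8] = (0 7 12)(1 14 11 15 6)(8 17)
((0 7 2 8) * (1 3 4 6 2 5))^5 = ((0 7 5 1 3 4 6 2 8))^5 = (0 4 7 6 5 2 1 8 3)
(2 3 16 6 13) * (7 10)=(2 3 16 6 13)(7 10)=[0, 1, 3, 16, 4, 5, 13, 10, 8, 9, 7, 11, 12, 2, 14, 15, 6]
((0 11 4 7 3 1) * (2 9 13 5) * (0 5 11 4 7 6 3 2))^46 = (0 1 6)(2 9 13 11 7)(3 4 5)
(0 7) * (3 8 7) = [3, 1, 2, 8, 4, 5, 6, 0, 7] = (0 3 8 7)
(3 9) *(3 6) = (3 9 6) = [0, 1, 2, 9, 4, 5, 3, 7, 8, 6]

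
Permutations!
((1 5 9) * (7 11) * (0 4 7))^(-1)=(0 11 7 4)(1 9 5)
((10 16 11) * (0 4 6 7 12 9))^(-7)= (0 9 12 7 6 4)(10 11 16)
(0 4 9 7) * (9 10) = (0 4 10 9 7) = [4, 1, 2, 3, 10, 5, 6, 0, 8, 7, 9]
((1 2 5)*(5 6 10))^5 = ((1 2 6 10 5))^5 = (10)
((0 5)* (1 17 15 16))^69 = (0 5)(1 17 15 16)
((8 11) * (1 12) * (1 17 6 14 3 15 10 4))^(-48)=(1 15 6)(3 17 4)(10 14 12)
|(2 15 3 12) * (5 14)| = |(2 15 3 12)(5 14)| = 4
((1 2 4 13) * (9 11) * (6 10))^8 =(13)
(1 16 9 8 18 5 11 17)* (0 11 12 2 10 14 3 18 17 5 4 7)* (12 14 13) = (0 11 5 14 3 18 4 7)(1 16 9 8 17)(2 10 13 12) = [11, 16, 10, 18, 7, 14, 6, 0, 17, 8, 13, 5, 2, 12, 3, 15, 9, 1, 4]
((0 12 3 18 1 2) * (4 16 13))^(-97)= (0 2 1 18 3 12)(4 13 16)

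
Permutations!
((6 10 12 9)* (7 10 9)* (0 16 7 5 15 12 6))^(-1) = (0 9 6 10 7 16)(5 12 15)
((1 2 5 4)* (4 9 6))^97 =(1 2 5 9 6 4)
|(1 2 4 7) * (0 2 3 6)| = 7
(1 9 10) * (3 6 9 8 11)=[0, 8, 2, 6, 4, 5, 9, 7, 11, 10, 1, 3]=(1 8 11 3 6 9 10)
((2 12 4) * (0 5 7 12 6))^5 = (0 2 12 5 6 4 7)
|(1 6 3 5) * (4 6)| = 5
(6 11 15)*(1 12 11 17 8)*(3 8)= (1 12 11 15 6 17 3 8)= [0, 12, 2, 8, 4, 5, 17, 7, 1, 9, 10, 15, 11, 13, 14, 6, 16, 3]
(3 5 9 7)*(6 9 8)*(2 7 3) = (2 7)(3 5 8 6 9) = [0, 1, 7, 5, 4, 8, 9, 2, 6, 3]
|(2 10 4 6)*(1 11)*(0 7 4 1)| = |(0 7 4 6 2 10 1 11)| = 8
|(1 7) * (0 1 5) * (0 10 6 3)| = |(0 1 7 5 10 6 3)| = 7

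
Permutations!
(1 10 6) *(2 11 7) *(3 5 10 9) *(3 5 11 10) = [0, 9, 10, 11, 4, 3, 1, 2, 8, 5, 6, 7] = (1 9 5 3 11 7 2 10 6)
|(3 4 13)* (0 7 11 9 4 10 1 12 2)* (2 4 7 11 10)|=11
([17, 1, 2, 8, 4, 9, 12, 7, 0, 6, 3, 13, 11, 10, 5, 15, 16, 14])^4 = [9, 1, 2, 14, 4, 11, 10, 7, 5, 13, 17, 8, 3, 0, 12, 15, 16, 6]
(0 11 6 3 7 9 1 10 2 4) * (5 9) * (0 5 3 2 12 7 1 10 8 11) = [0, 8, 4, 1, 5, 9, 2, 3, 11, 10, 12, 6, 7] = (1 8 11 6 2 4 5 9 10 12 7 3)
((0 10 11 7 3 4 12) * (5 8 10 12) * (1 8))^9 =((0 12)(1 8 10 11 7 3 4 5))^9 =(0 12)(1 8 10 11 7 3 4 5)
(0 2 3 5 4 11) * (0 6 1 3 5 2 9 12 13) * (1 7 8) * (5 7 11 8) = [9, 3, 7, 2, 8, 4, 11, 5, 1, 12, 10, 6, 13, 0] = (0 9 12 13)(1 3 2 7 5 4 8)(6 11)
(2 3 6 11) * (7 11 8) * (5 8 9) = (2 3 6 9 5 8 7 11) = [0, 1, 3, 6, 4, 8, 9, 11, 7, 5, 10, 2]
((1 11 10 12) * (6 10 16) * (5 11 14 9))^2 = (1 9 11 6 12 14 5 16 10)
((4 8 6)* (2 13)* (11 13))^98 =((2 11 13)(4 8 6))^98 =(2 13 11)(4 6 8)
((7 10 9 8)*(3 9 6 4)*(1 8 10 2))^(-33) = (1 2 7 8)(3 10 4 9 6)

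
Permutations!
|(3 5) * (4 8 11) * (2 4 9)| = |(2 4 8 11 9)(3 5)| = 10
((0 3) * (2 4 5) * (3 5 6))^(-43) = (0 3 6 4 2 5)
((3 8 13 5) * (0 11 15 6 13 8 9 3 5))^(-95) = ((0 11 15 6 13)(3 9))^(-95) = (15)(3 9)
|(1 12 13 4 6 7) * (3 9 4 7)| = 4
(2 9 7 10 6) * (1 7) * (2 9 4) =(1 7 10 6 9)(2 4) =[0, 7, 4, 3, 2, 5, 9, 10, 8, 1, 6]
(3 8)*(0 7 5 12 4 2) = [7, 1, 0, 8, 2, 12, 6, 5, 3, 9, 10, 11, 4] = (0 7 5 12 4 2)(3 8)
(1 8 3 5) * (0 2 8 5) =[2, 5, 8, 0, 4, 1, 6, 7, 3] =(0 2 8 3)(1 5)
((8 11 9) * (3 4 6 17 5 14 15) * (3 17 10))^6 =(3 6)(4 10)(5 15)(14 17)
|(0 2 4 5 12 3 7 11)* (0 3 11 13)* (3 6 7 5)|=10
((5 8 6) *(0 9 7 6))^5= ((0 9 7 6 5 8))^5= (0 8 5 6 7 9)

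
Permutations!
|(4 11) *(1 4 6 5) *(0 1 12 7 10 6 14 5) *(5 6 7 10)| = |(0 1 4 11 14 6)(5 12 10 7)| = 12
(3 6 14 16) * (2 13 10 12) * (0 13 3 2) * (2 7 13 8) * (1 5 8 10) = (0 10 12)(1 5 8 2 3 6 14 16 7 13) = [10, 5, 3, 6, 4, 8, 14, 13, 2, 9, 12, 11, 0, 1, 16, 15, 7]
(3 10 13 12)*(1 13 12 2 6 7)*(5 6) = (1 13 2 5 6 7)(3 10 12) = [0, 13, 5, 10, 4, 6, 7, 1, 8, 9, 12, 11, 3, 2]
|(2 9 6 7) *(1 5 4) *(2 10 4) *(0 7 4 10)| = |(10)(0 7)(1 5 2 9 6 4)| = 6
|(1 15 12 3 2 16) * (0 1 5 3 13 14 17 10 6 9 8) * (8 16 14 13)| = 45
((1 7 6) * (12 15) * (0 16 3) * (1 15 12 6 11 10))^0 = (16)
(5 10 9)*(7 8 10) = (5 7 8 10 9) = [0, 1, 2, 3, 4, 7, 6, 8, 10, 5, 9]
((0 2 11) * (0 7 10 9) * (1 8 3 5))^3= (0 7)(1 5 3 8)(2 10)(9 11)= ((0 2 11 7 10 9)(1 8 3 5))^3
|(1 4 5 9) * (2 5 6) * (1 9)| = |(9)(1 4 6 2 5)| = 5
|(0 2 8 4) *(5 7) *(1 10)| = 4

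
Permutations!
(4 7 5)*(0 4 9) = (0 4 7 5 9) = [4, 1, 2, 3, 7, 9, 6, 5, 8, 0]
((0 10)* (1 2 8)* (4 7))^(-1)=((0 10)(1 2 8)(4 7))^(-1)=(0 10)(1 8 2)(4 7)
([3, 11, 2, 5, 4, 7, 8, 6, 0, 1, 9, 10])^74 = [5, 10, 2, 7, 4, 6, 0, 8, 3, 11, 1, 9]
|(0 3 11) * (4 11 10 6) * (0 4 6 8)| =4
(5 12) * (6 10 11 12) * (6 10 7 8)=(5 10 11 12)(6 7 8)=[0, 1, 2, 3, 4, 10, 7, 8, 6, 9, 11, 12, 5]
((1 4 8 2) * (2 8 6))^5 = ((8)(1 4 6 2))^5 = (8)(1 4 6 2)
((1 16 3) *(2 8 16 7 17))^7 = ((1 7 17 2 8 16 3))^7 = (17)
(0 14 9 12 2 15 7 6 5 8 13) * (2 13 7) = [14, 1, 15, 3, 4, 8, 5, 6, 7, 12, 10, 11, 13, 0, 9, 2] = (0 14 9 12 13)(2 15)(5 8 7 6)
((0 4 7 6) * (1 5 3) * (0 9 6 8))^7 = (0 8 7 4)(1 5 3)(6 9)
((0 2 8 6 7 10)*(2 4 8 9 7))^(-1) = ((0 4 8 6 2 9 7 10))^(-1) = (0 10 7 9 2 6 8 4)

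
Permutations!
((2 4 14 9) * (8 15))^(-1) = (2 9 14 4)(8 15) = ((2 4 14 9)(8 15))^(-1)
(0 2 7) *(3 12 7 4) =(0 2 4 3 12 7) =[2, 1, 4, 12, 3, 5, 6, 0, 8, 9, 10, 11, 7]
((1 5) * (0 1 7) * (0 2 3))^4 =(0 2 5)(1 3 7)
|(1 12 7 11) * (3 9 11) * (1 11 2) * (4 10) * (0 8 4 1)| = |(0 8 4 10 1 12 7 3 9 2)| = 10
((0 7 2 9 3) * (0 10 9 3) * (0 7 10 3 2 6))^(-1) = ((0 10 9 7 6))^(-1) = (0 6 7 9 10)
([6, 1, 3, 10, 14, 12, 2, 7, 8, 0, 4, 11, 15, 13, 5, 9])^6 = [14, 1, 12, 15, 0, 2, 5, 7, 8, 4, 9, 11, 3, 13, 6, 10]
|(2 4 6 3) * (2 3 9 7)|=5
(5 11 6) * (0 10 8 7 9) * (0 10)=(5 11 6)(7 9 10 8)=[0, 1, 2, 3, 4, 11, 5, 9, 7, 10, 8, 6]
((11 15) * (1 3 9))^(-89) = ((1 3 9)(11 15))^(-89) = (1 3 9)(11 15)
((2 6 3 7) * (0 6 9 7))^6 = (9)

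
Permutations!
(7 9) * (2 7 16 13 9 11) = (2 7 11)(9 16 13) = [0, 1, 7, 3, 4, 5, 6, 11, 8, 16, 10, 2, 12, 9, 14, 15, 13]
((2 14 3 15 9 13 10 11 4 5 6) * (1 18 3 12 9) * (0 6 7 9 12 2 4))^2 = (0 4 7 13 11 6 5 9 10)(1 3)(15 18)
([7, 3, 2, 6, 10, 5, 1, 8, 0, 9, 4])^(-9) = (4 10)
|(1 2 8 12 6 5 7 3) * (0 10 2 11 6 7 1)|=28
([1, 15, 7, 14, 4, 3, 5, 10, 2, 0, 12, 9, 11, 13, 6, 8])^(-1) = [9, 0, 8, 5, 4, 6, 14, 2, 15, 11, 7, 12, 10, 13, 3, 1]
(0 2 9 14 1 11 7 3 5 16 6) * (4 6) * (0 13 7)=(0 2 9 14 1 11)(3 5 16 4 6 13 7)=[2, 11, 9, 5, 6, 16, 13, 3, 8, 14, 10, 0, 12, 7, 1, 15, 4]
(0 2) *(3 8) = [2, 1, 0, 8, 4, 5, 6, 7, 3] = (0 2)(3 8)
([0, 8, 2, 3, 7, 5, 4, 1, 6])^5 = (8)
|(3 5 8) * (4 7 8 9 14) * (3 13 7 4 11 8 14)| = |(3 5 9)(7 14 11 8 13)| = 15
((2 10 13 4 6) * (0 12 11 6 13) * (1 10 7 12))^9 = ((0 1 10)(2 7 12 11 6)(4 13))^9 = (2 6 11 12 7)(4 13)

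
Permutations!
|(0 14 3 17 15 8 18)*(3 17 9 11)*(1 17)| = 21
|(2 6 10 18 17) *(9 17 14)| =7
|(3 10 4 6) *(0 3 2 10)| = 4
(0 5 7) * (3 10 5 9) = [9, 1, 2, 10, 4, 7, 6, 0, 8, 3, 5] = (0 9 3 10 5 7)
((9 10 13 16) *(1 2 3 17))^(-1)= ((1 2 3 17)(9 10 13 16))^(-1)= (1 17 3 2)(9 16 13 10)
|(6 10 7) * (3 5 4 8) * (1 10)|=|(1 10 7 6)(3 5 4 8)|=4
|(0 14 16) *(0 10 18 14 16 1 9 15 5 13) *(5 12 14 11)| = 35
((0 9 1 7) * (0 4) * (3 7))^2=((0 9 1 3 7 4))^2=(0 1 7)(3 4 9)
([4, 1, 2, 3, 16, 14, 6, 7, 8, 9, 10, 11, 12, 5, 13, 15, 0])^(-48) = [0, 1, 2, 3, 4, 5, 6, 7, 8, 9, 10, 11, 12, 13, 14, 15, 16]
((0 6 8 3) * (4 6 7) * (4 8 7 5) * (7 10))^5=((0 5 4 6 10 7 8 3))^5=(0 7 4 3 10 5 8 6)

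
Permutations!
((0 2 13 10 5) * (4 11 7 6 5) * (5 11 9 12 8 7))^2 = ((0 2 13 10 4 9 12 8 7 6 11 5))^2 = (0 13 4 12 7 11)(2 10 9 8 6 5)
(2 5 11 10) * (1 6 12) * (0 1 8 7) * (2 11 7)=(0 1 6 12 8 2 5 7)(10 11)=[1, 6, 5, 3, 4, 7, 12, 0, 2, 9, 11, 10, 8]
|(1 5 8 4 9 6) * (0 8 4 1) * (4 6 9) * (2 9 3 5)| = 8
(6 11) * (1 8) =(1 8)(6 11) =[0, 8, 2, 3, 4, 5, 11, 7, 1, 9, 10, 6]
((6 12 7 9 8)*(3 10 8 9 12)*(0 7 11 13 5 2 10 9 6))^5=((0 7 12 11 13 5 2 10 8)(3 9 6))^5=(0 5 7 2 12 10 11 8 13)(3 6 9)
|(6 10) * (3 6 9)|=|(3 6 10 9)|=4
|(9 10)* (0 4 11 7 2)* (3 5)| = 10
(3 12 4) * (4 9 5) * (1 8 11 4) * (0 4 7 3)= (0 4)(1 8 11 7 3 12 9 5)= [4, 8, 2, 12, 0, 1, 6, 3, 11, 5, 10, 7, 9]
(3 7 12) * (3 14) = (3 7 12 14) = [0, 1, 2, 7, 4, 5, 6, 12, 8, 9, 10, 11, 14, 13, 3]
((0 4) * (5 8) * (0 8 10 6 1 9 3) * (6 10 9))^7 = ((10)(0 4 8 5 9 3)(1 6))^7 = (10)(0 4 8 5 9 3)(1 6)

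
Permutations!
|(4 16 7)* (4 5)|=4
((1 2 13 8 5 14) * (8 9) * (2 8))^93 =((1 8 5 14)(2 13 9))^93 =(1 8 5 14)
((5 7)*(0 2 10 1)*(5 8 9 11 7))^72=((0 2 10 1)(7 8 9 11))^72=(11)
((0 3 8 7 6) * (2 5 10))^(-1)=(0 6 7 8 3)(2 10 5)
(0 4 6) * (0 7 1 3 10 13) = (0 4 6 7 1 3 10 13) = [4, 3, 2, 10, 6, 5, 7, 1, 8, 9, 13, 11, 12, 0]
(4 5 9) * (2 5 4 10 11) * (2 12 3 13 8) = (2 5 9 10 11 12 3 13 8) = [0, 1, 5, 13, 4, 9, 6, 7, 2, 10, 11, 12, 3, 8]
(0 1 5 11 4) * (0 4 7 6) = (0 1 5 11 7 6) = [1, 5, 2, 3, 4, 11, 0, 6, 8, 9, 10, 7]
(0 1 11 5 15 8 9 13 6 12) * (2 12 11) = (0 1 2 12)(5 15 8 9 13 6 11) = [1, 2, 12, 3, 4, 15, 11, 7, 9, 13, 10, 5, 0, 6, 14, 8]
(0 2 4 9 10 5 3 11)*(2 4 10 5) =[4, 1, 10, 11, 9, 3, 6, 7, 8, 5, 2, 0] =(0 4 9 5 3 11)(2 10)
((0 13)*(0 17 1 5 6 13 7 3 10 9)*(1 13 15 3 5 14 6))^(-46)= (17)(0 14 10 5 15)(1 3 7 6 9)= ((0 7 5 1 14 6 15 3 10 9)(13 17))^(-46)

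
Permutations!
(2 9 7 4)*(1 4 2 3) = (1 4 3)(2 9 7) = [0, 4, 9, 1, 3, 5, 6, 2, 8, 7]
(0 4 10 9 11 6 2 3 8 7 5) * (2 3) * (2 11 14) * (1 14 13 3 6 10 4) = [1, 14, 11, 8, 4, 0, 6, 5, 7, 13, 9, 10, 12, 3, 2] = (0 1 14 2 11 10 9 13 3 8 7 5)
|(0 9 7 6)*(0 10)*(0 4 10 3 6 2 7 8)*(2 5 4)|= |(0 9 8)(2 7 5 4 10)(3 6)|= 30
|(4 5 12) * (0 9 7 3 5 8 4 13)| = 14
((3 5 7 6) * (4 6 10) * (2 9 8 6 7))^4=((2 9 8 6 3 5)(4 7 10))^4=(2 3 8)(4 7 10)(5 6 9)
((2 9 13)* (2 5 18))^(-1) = ((2 9 13 5 18))^(-1) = (2 18 5 13 9)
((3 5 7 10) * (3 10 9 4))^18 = (10)(3 9 5 4 7)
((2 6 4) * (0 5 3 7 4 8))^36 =((0 5 3 7 4 2 6 8))^36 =(0 4)(2 5)(3 6)(7 8)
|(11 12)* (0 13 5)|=6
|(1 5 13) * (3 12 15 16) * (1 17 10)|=20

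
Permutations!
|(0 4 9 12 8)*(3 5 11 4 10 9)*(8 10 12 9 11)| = 8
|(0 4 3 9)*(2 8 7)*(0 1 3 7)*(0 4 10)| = |(0 10)(1 3 9)(2 8 4 7)| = 12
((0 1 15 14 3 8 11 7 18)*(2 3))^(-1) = (0 18 7 11 8 3 2 14 15 1)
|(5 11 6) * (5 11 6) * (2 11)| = |(2 11 5 6)| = 4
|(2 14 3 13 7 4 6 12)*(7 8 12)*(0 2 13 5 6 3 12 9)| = 35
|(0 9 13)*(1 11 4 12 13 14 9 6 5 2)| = 18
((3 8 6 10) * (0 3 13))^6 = ((0 3 8 6 10 13))^6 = (13)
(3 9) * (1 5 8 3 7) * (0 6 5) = [6, 0, 2, 9, 4, 8, 5, 1, 3, 7] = (0 6 5 8 3 9 7 1)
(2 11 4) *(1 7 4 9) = (1 7 4 2 11 9) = [0, 7, 11, 3, 2, 5, 6, 4, 8, 1, 10, 9]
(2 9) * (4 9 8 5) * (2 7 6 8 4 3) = (2 4 9 7 6 8 5 3) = [0, 1, 4, 2, 9, 3, 8, 6, 5, 7]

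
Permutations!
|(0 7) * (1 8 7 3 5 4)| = 7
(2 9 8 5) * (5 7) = (2 9 8 7 5) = [0, 1, 9, 3, 4, 2, 6, 5, 7, 8]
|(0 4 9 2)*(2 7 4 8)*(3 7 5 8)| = |(0 3 7 4 9 5 8 2)| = 8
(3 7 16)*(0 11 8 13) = (0 11 8 13)(3 7 16) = [11, 1, 2, 7, 4, 5, 6, 16, 13, 9, 10, 8, 12, 0, 14, 15, 3]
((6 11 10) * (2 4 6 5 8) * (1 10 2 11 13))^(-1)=(1 13 6 4 2 11 8 5 10)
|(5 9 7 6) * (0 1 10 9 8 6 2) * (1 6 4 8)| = 8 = |(0 6 5 1 10 9 7 2)(4 8)|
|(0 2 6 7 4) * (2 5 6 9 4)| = 7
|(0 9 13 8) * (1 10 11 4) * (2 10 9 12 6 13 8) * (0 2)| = |(0 12 6 13)(1 9 8 2 10 11 4)| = 28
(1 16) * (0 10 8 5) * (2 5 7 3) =[10, 16, 5, 2, 4, 0, 6, 3, 7, 9, 8, 11, 12, 13, 14, 15, 1] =(0 10 8 7 3 2 5)(1 16)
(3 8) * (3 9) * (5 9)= (3 8 5 9)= [0, 1, 2, 8, 4, 9, 6, 7, 5, 3]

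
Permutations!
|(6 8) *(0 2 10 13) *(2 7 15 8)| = 8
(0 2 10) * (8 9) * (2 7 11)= [7, 1, 10, 3, 4, 5, 6, 11, 9, 8, 0, 2]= (0 7 11 2 10)(8 9)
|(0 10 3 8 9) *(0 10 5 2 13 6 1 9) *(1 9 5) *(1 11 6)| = 28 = |(0 11 6 9 10 3 8)(1 5 2 13)|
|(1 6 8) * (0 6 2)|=|(0 6 8 1 2)|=5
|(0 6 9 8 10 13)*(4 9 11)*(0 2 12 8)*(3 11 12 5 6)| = 35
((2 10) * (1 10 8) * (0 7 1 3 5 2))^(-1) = (0 10 1 7)(2 5 3 8)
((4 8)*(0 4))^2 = ((0 4 8))^2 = (0 8 4)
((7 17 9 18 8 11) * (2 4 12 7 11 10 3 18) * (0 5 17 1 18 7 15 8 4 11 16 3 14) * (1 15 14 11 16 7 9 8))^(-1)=(0 14 12 4 18 1 15 7 11 10 8 17 5)(2 9 3 16)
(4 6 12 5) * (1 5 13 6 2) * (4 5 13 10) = [0, 13, 1, 3, 2, 5, 12, 7, 8, 9, 4, 11, 10, 6] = (1 13 6 12 10 4 2)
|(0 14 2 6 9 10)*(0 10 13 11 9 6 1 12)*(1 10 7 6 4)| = |(0 14 2 10 7 6 4 1 12)(9 13 11)| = 9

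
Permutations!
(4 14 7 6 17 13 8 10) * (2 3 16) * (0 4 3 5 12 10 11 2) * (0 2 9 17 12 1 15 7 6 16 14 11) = (0 4 11 9 17 13 8)(1 15 7 16 2 5)(3 14 6 12 10) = [4, 15, 5, 14, 11, 1, 12, 16, 0, 17, 3, 9, 10, 8, 6, 7, 2, 13]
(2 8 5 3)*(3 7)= (2 8 5 7 3)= [0, 1, 8, 2, 4, 7, 6, 3, 5]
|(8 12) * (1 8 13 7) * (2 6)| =|(1 8 12 13 7)(2 6)| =10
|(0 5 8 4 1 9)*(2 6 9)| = |(0 5 8 4 1 2 6 9)| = 8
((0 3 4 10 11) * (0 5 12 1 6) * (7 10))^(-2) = (0 1 5 10 4)(3 6 12 11 7) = ((0 3 4 7 10 11 5 12 1 6))^(-2)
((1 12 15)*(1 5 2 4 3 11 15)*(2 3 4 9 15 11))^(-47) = (1 12)(2 5 9 3 15)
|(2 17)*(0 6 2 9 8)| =|(0 6 2 17 9 8)| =6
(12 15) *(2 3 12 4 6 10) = [0, 1, 3, 12, 6, 5, 10, 7, 8, 9, 2, 11, 15, 13, 14, 4] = (2 3 12 15 4 6 10)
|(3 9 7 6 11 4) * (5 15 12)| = |(3 9 7 6 11 4)(5 15 12)| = 6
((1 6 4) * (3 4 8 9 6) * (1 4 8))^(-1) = (1 6 9 8 3)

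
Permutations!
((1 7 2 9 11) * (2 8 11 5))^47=((1 7 8 11)(2 9 5))^47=(1 11 8 7)(2 5 9)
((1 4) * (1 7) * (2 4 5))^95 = (7) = ((1 5 2 4 7))^95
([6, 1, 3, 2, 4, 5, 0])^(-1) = (0 6)(2 3)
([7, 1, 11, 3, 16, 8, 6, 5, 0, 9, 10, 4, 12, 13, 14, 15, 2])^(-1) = [8, 1, 16, 3, 11, 7, 6, 0, 5, 9, 10, 2, 12, 13, 14, 15, 4]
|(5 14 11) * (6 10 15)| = |(5 14 11)(6 10 15)| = 3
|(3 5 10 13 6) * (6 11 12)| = 7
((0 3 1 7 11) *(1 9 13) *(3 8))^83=(0 9 7 8 13 11 3 1)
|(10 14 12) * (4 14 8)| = 5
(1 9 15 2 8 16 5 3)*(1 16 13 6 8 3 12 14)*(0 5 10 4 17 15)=(0 5 12 14 1 9)(2 3 16 10 4 17 15)(6 8 13)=[5, 9, 3, 16, 17, 12, 8, 7, 13, 0, 4, 11, 14, 6, 1, 2, 10, 15]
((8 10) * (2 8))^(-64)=(2 10 8)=((2 8 10))^(-64)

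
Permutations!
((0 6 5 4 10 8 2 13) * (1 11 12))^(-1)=((0 6 5 4 10 8 2 13)(1 11 12))^(-1)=(0 13 2 8 10 4 5 6)(1 12 11)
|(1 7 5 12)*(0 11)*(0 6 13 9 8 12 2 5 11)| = |(1 7 11 6 13 9 8 12)(2 5)| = 8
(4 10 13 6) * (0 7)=(0 7)(4 10 13 6)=[7, 1, 2, 3, 10, 5, 4, 0, 8, 9, 13, 11, 12, 6]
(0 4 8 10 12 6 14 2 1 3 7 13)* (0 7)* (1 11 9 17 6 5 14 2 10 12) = (0 4 8 12 5 14 10 1 3)(2 11 9 17 6)(7 13) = [4, 3, 11, 0, 8, 14, 2, 13, 12, 17, 1, 9, 5, 7, 10, 15, 16, 6]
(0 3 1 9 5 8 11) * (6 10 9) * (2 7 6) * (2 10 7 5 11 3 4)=(0 4 2 5 8 3 1 10 9 11)(6 7)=[4, 10, 5, 1, 2, 8, 7, 6, 3, 11, 9, 0]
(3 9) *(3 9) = (9) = [0, 1, 2, 3, 4, 5, 6, 7, 8, 9]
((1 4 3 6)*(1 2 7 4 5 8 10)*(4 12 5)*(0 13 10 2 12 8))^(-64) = ((0 13 10 1 4 3 6 12 5)(2 7 8))^(-64) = (0 5 12 6 3 4 1 10 13)(2 8 7)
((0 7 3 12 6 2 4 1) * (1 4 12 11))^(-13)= ((0 7 3 11 1)(2 12 6))^(-13)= (0 3 1 7 11)(2 6 12)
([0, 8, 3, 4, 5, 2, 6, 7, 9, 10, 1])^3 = [0, 10, 5, 2, 3, 4, 6, 7, 1, 8, 9]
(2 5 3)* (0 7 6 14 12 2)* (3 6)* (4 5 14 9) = [7, 1, 14, 0, 5, 6, 9, 3, 8, 4, 10, 11, 2, 13, 12] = (0 7 3)(2 14 12)(4 5 6 9)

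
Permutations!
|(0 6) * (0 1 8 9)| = 5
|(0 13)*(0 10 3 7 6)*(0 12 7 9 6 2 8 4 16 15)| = 13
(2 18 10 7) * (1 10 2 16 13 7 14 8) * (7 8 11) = (1 10 14 11 7 16 13 8)(2 18) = [0, 10, 18, 3, 4, 5, 6, 16, 1, 9, 14, 7, 12, 8, 11, 15, 13, 17, 2]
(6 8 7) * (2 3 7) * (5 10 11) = (2 3 7 6 8)(5 10 11) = [0, 1, 3, 7, 4, 10, 8, 6, 2, 9, 11, 5]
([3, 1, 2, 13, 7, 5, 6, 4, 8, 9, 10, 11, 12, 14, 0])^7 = [14, 1, 2, 0, 7, 5, 6, 4, 8, 9, 10, 11, 12, 3, 13]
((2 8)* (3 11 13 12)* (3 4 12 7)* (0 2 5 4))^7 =((0 2 8 5 4 12)(3 11 13 7))^7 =(0 2 8 5 4 12)(3 7 13 11)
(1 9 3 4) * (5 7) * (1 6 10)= (1 9 3 4 6 10)(5 7)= [0, 9, 2, 4, 6, 7, 10, 5, 8, 3, 1]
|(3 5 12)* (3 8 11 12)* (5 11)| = |(3 11 12 8 5)| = 5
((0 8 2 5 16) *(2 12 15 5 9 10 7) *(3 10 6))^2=((0 8 12 15 5 16)(2 9 6 3 10 7))^2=(0 12 5)(2 6 10)(3 7 9)(8 15 16)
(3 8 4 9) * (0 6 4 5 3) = (0 6 4 9)(3 8 5) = [6, 1, 2, 8, 9, 3, 4, 7, 5, 0]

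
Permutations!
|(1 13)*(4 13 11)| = |(1 11 4 13)| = 4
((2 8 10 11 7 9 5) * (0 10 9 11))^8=((0 10)(2 8 9 5)(7 11))^8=(11)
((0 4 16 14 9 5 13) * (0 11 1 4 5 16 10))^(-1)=(0 10 4 1 11 13 5)(9 14 16)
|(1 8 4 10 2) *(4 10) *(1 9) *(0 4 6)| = 15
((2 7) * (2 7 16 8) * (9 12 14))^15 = (16)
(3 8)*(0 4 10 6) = (0 4 10 6)(3 8) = [4, 1, 2, 8, 10, 5, 0, 7, 3, 9, 6]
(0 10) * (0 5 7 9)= (0 10 5 7 9)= [10, 1, 2, 3, 4, 7, 6, 9, 8, 0, 5]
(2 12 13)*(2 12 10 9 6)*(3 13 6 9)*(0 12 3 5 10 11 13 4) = [12, 1, 11, 4, 0, 10, 2, 7, 8, 9, 5, 13, 6, 3] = (0 12 6 2 11 13 3 4)(5 10)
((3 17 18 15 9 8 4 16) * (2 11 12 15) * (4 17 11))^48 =(2 11 8 4 12 17 16 15 18 3 9)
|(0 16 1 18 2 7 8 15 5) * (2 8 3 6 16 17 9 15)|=40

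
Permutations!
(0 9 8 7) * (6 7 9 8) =(0 8 9 6 7) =[8, 1, 2, 3, 4, 5, 7, 0, 9, 6]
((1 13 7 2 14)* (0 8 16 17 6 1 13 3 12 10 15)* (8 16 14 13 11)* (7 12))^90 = ((0 16 17 6 1 3 7 2 13 12 10 15)(8 14 11))^90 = (0 7)(1 10)(2 16)(3 15)(6 12)(13 17)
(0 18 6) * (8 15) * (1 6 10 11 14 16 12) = [18, 6, 2, 3, 4, 5, 0, 7, 15, 9, 11, 14, 1, 13, 16, 8, 12, 17, 10] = (0 18 10 11 14 16 12 1 6)(8 15)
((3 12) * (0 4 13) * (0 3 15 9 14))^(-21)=(0 3 9 4 12 14 13 15)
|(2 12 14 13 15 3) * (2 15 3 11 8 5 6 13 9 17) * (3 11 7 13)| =|(2 12 14 9 17)(3 15 7 13 11 8 5 6)| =40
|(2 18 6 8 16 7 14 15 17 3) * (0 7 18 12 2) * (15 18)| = 10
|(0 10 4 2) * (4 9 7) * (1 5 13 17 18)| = 30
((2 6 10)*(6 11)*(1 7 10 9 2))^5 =(1 10 7)(2 11 6 9)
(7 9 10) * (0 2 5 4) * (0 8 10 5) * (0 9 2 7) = (0 7 2 9 5 4 8 10) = [7, 1, 9, 3, 8, 4, 6, 2, 10, 5, 0]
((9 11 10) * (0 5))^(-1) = ((0 5)(9 11 10))^(-1) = (0 5)(9 10 11)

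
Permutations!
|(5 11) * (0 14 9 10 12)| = 10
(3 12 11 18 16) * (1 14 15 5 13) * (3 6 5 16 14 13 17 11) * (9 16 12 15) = [0, 13, 2, 15, 4, 17, 5, 7, 8, 16, 10, 18, 3, 1, 9, 12, 6, 11, 14] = (1 13)(3 15 12)(5 17 11 18 14 9 16 6)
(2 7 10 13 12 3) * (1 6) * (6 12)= (1 12 3 2 7 10 13 6)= [0, 12, 7, 2, 4, 5, 1, 10, 8, 9, 13, 11, 3, 6]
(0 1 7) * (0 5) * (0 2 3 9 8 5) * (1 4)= [4, 7, 3, 9, 1, 2, 6, 0, 5, 8]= (0 4 1 7)(2 3 9 8 5)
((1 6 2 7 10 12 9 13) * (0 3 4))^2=(0 4 3)(1 2 10 9)(6 7 12 13)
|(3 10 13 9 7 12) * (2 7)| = 7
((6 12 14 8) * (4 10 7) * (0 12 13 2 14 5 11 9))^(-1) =((0 12 5 11 9)(2 14 8 6 13)(4 10 7))^(-1) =(0 9 11 5 12)(2 13 6 8 14)(4 7 10)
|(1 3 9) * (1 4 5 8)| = 6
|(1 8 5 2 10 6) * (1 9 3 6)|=15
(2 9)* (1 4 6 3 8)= (1 4 6 3 8)(2 9)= [0, 4, 9, 8, 6, 5, 3, 7, 1, 2]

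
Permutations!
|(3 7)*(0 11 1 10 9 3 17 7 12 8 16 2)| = 10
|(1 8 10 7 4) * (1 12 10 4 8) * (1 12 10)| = 4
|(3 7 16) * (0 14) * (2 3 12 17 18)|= 14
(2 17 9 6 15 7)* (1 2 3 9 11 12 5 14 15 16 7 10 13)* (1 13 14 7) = (1 2 17 11 12 5 7 3 9 6 16)(10 14 15) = [0, 2, 17, 9, 4, 7, 16, 3, 8, 6, 14, 12, 5, 13, 15, 10, 1, 11]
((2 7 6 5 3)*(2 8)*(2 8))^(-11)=((8)(2 7 6 5 3))^(-11)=(8)(2 3 5 6 7)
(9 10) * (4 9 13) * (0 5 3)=(0 5 3)(4 9 10 13)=[5, 1, 2, 0, 9, 3, 6, 7, 8, 10, 13, 11, 12, 4]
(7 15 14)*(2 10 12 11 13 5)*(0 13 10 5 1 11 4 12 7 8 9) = (0 13 1 11 10 7 15 14 8 9)(2 5)(4 12) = [13, 11, 5, 3, 12, 2, 6, 15, 9, 0, 7, 10, 4, 1, 8, 14]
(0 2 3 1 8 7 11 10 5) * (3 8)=[2, 3, 8, 1, 4, 0, 6, 11, 7, 9, 5, 10]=(0 2 8 7 11 10 5)(1 3)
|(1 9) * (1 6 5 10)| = 5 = |(1 9 6 5 10)|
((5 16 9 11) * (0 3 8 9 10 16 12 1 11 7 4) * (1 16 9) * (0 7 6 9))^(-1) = ((0 3 8 1 11 5 12 16 10)(4 7)(6 9))^(-1) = (0 10 16 12 5 11 1 8 3)(4 7)(6 9)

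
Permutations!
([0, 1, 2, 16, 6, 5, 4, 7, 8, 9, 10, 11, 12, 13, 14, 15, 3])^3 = (3 16)(4 6)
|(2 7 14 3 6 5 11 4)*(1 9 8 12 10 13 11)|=14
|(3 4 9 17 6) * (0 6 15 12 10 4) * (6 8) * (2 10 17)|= |(0 8 6 3)(2 10 4 9)(12 17 15)|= 12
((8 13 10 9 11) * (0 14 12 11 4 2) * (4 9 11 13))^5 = (0 11 14 8 12 4 13 2 10)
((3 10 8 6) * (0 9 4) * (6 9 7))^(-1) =((0 7 6 3 10 8 9 4))^(-1) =(0 4 9 8 10 3 6 7)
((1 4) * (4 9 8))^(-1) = ((1 9 8 4))^(-1) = (1 4 8 9)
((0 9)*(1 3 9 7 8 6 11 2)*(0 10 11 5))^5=(1 2 11 10 9 3)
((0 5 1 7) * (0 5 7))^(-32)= ((0 7 5 1))^(-32)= (7)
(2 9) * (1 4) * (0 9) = (0 9 2)(1 4) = [9, 4, 0, 3, 1, 5, 6, 7, 8, 2]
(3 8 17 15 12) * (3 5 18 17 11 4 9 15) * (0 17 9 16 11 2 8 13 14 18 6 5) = (0 17 3 13 14 18 9 15 12)(2 8)(4 16 11)(5 6) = [17, 1, 8, 13, 16, 6, 5, 7, 2, 15, 10, 4, 0, 14, 18, 12, 11, 3, 9]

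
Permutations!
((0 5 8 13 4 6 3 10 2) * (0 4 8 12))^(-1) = (0 12 5)(2 10 3 6 4)(8 13)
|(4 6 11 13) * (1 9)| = 4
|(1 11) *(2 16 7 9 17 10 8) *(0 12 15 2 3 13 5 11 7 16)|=20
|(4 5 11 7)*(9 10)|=|(4 5 11 7)(9 10)|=4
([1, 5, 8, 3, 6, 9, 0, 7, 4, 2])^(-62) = [5, 9, 4, 3, 0, 2, 1, 7, 6, 8]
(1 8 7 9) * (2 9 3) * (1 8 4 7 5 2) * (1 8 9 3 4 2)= (9)(1 2 3 8 5)(4 7)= [0, 2, 3, 8, 7, 1, 6, 4, 5, 9]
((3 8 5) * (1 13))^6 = ((1 13)(3 8 5))^6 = (13)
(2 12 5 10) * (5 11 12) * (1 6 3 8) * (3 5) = [0, 6, 3, 8, 4, 10, 5, 7, 1, 9, 2, 12, 11] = (1 6 5 10 2 3 8)(11 12)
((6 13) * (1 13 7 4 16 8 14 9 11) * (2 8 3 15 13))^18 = ((1 2 8 14 9 11)(3 15 13 6 7 4 16))^18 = (3 7 15 4 13 16 6)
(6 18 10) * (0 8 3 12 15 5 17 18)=(0 8 3 12 15 5 17 18 10 6)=[8, 1, 2, 12, 4, 17, 0, 7, 3, 9, 6, 11, 15, 13, 14, 5, 16, 18, 10]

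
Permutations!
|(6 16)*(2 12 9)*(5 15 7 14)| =12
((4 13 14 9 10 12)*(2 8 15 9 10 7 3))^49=(2 8 15 9 7 3)(4 12 10 14 13)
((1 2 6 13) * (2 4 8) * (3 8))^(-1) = ((1 4 3 8 2 6 13))^(-1) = (1 13 6 2 8 3 4)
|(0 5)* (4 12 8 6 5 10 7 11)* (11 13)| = |(0 10 7 13 11 4 12 8 6 5)| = 10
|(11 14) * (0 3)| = 2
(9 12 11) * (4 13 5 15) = (4 13 5 15)(9 12 11) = [0, 1, 2, 3, 13, 15, 6, 7, 8, 12, 10, 9, 11, 5, 14, 4]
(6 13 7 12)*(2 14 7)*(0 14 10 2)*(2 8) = (0 14 7 12 6 13)(2 10 8) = [14, 1, 10, 3, 4, 5, 13, 12, 2, 9, 8, 11, 6, 0, 7]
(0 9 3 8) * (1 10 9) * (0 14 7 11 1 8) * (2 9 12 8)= (0 2 9 3)(1 10 12 8 14 7 11)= [2, 10, 9, 0, 4, 5, 6, 11, 14, 3, 12, 1, 8, 13, 7]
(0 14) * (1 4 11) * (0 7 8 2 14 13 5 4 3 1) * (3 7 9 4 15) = (0 13 5 15 3 1 7 8 2 14 9 4 11) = [13, 7, 14, 1, 11, 15, 6, 8, 2, 4, 10, 0, 12, 5, 9, 3]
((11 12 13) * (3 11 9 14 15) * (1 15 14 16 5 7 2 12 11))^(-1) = ((1 15 3)(2 12 13 9 16 5 7))^(-1) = (1 3 15)(2 7 5 16 9 13 12)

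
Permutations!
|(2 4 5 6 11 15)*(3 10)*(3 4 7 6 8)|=5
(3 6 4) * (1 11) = (1 11)(3 6 4) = [0, 11, 2, 6, 3, 5, 4, 7, 8, 9, 10, 1]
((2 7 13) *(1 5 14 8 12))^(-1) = ((1 5 14 8 12)(2 7 13))^(-1) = (1 12 8 14 5)(2 13 7)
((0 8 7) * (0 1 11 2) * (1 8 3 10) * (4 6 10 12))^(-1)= (0 2 11 1 10 6 4 12 3)(7 8)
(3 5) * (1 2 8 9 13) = (1 2 8 9 13)(3 5) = [0, 2, 8, 5, 4, 3, 6, 7, 9, 13, 10, 11, 12, 1]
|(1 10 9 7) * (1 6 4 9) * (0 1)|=12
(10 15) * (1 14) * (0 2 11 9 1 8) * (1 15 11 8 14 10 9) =(0 2 8)(1 10 11)(9 15) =[2, 10, 8, 3, 4, 5, 6, 7, 0, 15, 11, 1, 12, 13, 14, 9]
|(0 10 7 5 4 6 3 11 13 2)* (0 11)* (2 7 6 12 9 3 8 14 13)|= 12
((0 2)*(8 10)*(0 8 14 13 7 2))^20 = (2 10 13)(7 8 14)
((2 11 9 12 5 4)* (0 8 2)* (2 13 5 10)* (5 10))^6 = (0 9 13 5 2)(4 11 8 12 10)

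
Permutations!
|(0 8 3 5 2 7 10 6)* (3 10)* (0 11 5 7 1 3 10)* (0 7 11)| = 5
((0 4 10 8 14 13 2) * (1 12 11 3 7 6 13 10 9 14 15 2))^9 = ((0 4 9 14 10 8 15 2)(1 12 11 3 7 6 13))^9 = (0 4 9 14 10 8 15 2)(1 11 7 13 12 3 6)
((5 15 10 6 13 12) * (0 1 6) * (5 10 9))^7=(0 1 6 13 12 10)(5 15 9)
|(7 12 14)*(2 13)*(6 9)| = 6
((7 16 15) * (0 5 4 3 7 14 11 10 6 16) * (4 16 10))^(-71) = ((0 5 16 15 14 11 4 3 7)(6 10))^(-71) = (0 5 16 15 14 11 4 3 7)(6 10)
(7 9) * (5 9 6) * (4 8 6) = [0, 1, 2, 3, 8, 9, 5, 4, 6, 7] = (4 8 6 5 9 7)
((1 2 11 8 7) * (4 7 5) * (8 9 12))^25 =(1 4 8 9 2 7 5 12 11)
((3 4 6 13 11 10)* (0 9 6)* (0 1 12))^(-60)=((0 9 6 13 11 10 3 4 1 12))^(-60)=(13)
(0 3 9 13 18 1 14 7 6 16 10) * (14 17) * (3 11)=(0 11 3 9 13 18 1 17 14 7 6 16 10)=[11, 17, 2, 9, 4, 5, 16, 6, 8, 13, 0, 3, 12, 18, 7, 15, 10, 14, 1]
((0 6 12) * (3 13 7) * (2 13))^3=(2 3 7 13)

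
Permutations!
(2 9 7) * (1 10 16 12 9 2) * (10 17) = (1 17 10 16 12 9 7) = [0, 17, 2, 3, 4, 5, 6, 1, 8, 7, 16, 11, 9, 13, 14, 15, 12, 10]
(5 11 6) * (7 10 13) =[0, 1, 2, 3, 4, 11, 5, 10, 8, 9, 13, 6, 12, 7] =(5 11 6)(7 10 13)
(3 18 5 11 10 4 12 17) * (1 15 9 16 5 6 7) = [0, 15, 2, 18, 12, 11, 7, 1, 8, 16, 4, 10, 17, 13, 14, 9, 5, 3, 6] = (1 15 9 16 5 11 10 4 12 17 3 18 6 7)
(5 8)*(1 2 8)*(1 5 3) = (1 2 8 3) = [0, 2, 8, 1, 4, 5, 6, 7, 3]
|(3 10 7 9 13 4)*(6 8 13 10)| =15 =|(3 6 8 13 4)(7 9 10)|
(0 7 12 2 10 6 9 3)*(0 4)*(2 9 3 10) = (0 7 12 9 10 6 3 4) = [7, 1, 2, 4, 0, 5, 3, 12, 8, 10, 6, 11, 9]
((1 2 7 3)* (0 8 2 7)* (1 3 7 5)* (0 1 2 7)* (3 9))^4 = ((0 8 7)(1 5 2)(3 9))^4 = (9)(0 8 7)(1 5 2)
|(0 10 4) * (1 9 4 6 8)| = 7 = |(0 10 6 8 1 9 4)|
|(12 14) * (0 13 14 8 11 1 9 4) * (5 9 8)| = |(0 13 14 12 5 9 4)(1 8 11)| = 21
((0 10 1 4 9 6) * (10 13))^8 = (0 13 10 1 4 9 6)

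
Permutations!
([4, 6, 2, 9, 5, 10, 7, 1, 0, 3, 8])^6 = [4, 1, 2, 3, 5, 10, 6, 7, 0, 9, 8]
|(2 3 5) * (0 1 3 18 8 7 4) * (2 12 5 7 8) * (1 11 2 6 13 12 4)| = 9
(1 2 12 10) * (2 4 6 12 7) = (1 4 6 12 10)(2 7) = [0, 4, 7, 3, 6, 5, 12, 2, 8, 9, 1, 11, 10]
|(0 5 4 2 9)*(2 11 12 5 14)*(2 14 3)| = 4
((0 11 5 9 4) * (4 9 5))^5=(0 4 11)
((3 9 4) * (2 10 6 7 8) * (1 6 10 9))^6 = (10)(1 4 2 7)(3 9 8 6)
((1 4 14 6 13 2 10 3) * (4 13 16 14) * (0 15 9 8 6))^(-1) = ((0 15 9 8 6 16 14)(1 13 2 10 3))^(-1) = (0 14 16 6 8 9 15)(1 3 10 2 13)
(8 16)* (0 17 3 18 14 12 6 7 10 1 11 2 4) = (0 17 3 18 14 12 6 7 10 1 11 2 4)(8 16) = [17, 11, 4, 18, 0, 5, 7, 10, 16, 9, 1, 2, 6, 13, 12, 15, 8, 3, 14]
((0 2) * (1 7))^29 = ((0 2)(1 7))^29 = (0 2)(1 7)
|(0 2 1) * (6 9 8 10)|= 12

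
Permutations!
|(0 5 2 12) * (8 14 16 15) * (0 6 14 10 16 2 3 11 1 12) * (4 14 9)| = 44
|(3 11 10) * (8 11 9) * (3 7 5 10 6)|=|(3 9 8 11 6)(5 10 7)|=15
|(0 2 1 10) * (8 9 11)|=|(0 2 1 10)(8 9 11)|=12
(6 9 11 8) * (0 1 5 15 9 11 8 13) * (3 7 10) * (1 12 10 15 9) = (0 12 10 3 7 15 1 5 9 8 6 11 13) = [12, 5, 2, 7, 4, 9, 11, 15, 6, 8, 3, 13, 10, 0, 14, 1]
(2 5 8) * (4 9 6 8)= (2 5 4 9 6 8)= [0, 1, 5, 3, 9, 4, 8, 7, 2, 6]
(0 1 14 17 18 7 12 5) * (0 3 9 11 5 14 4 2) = (0 1 4 2)(3 9 11 5)(7 12 14 17 18) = [1, 4, 0, 9, 2, 3, 6, 12, 8, 11, 10, 5, 14, 13, 17, 15, 16, 18, 7]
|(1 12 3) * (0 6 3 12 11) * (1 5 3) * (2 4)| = |(12)(0 6 1 11)(2 4)(3 5)| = 4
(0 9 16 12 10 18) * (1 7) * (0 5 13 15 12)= (0 9 16)(1 7)(5 13 15 12 10 18)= [9, 7, 2, 3, 4, 13, 6, 1, 8, 16, 18, 11, 10, 15, 14, 12, 0, 17, 5]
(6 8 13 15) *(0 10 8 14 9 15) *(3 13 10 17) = (0 17 3 13)(6 14 9 15)(8 10) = [17, 1, 2, 13, 4, 5, 14, 7, 10, 15, 8, 11, 12, 0, 9, 6, 16, 3]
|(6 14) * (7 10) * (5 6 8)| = |(5 6 14 8)(7 10)| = 4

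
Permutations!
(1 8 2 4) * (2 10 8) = (1 2 4)(8 10) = [0, 2, 4, 3, 1, 5, 6, 7, 10, 9, 8]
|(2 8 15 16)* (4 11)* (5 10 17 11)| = |(2 8 15 16)(4 5 10 17 11)| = 20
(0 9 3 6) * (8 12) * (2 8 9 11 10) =(0 11 10 2 8 12 9 3 6) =[11, 1, 8, 6, 4, 5, 0, 7, 12, 3, 2, 10, 9]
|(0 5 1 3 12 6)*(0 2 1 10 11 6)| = 9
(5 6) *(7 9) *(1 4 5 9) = (1 4 5 6 9 7) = [0, 4, 2, 3, 5, 6, 9, 1, 8, 7]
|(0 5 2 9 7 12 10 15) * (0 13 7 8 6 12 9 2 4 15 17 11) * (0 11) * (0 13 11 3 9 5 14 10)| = |(0 14 10 17 13 7 5 4 15 11 3 9 8 6 12)| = 15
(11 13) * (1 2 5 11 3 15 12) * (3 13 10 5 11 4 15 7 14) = [0, 2, 11, 7, 15, 4, 6, 14, 8, 9, 5, 10, 1, 13, 3, 12] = (1 2 11 10 5 4 15 12)(3 7 14)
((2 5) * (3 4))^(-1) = (2 5)(3 4)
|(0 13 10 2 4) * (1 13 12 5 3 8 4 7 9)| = 6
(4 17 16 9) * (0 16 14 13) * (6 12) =(0 16 9 4 17 14 13)(6 12) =[16, 1, 2, 3, 17, 5, 12, 7, 8, 4, 10, 11, 6, 0, 13, 15, 9, 14]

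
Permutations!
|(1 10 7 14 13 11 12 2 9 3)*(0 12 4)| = |(0 12 2 9 3 1 10 7 14 13 11 4)| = 12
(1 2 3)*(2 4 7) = (1 4 7 2 3) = [0, 4, 3, 1, 7, 5, 6, 2]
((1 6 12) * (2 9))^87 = (12)(2 9)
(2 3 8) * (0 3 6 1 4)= (0 3 8 2 6 1 4)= [3, 4, 6, 8, 0, 5, 1, 7, 2]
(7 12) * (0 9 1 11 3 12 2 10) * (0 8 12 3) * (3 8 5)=(0 9 1 11)(2 10 5 3 8 12 7)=[9, 11, 10, 8, 4, 3, 6, 2, 12, 1, 5, 0, 7]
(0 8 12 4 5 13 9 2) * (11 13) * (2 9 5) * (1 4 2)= (0 8 12 2)(1 4)(5 11 13)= [8, 4, 0, 3, 1, 11, 6, 7, 12, 9, 10, 13, 2, 5]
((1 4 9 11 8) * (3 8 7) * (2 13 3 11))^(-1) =((1 4 9 2 13 3 8)(7 11))^(-1) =(1 8 3 13 2 9 4)(7 11)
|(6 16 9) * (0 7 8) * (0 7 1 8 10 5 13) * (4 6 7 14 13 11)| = |(0 1 8 14 13)(4 6 16 9 7 10 5 11)| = 40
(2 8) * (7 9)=[0, 1, 8, 3, 4, 5, 6, 9, 2, 7]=(2 8)(7 9)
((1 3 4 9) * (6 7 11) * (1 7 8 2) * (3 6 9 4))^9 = (11)(1 6 8 2)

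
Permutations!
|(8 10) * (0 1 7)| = |(0 1 7)(8 10)| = 6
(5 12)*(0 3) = (0 3)(5 12) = [3, 1, 2, 0, 4, 12, 6, 7, 8, 9, 10, 11, 5]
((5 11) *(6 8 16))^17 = (5 11)(6 16 8)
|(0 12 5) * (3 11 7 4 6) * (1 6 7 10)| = |(0 12 5)(1 6 3 11 10)(4 7)| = 30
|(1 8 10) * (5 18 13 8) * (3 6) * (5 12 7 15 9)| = 10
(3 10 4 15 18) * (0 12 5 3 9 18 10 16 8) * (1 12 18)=(0 18 9 1 12 5 3 16 8)(4 15 10)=[18, 12, 2, 16, 15, 3, 6, 7, 0, 1, 4, 11, 5, 13, 14, 10, 8, 17, 9]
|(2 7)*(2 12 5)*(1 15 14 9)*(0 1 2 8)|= 10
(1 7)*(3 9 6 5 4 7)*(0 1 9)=(0 1 3)(4 7 9 6 5)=[1, 3, 2, 0, 7, 4, 5, 9, 8, 6]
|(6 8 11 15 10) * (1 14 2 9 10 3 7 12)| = 12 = |(1 14 2 9 10 6 8 11 15 3 7 12)|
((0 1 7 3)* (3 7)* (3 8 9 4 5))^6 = ((0 1 8 9 4 5 3))^6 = (0 3 5 4 9 8 1)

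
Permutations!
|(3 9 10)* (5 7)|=|(3 9 10)(5 7)|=6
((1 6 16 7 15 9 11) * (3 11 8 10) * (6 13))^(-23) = ((1 13 6 16 7 15 9 8 10 3 11))^(-23) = (1 11 3 10 8 9 15 7 16 6 13)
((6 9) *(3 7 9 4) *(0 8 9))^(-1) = (0 7 3 4 6 9 8)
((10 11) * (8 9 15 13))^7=(8 13 15 9)(10 11)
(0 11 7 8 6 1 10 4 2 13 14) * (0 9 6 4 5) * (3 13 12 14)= (0 11 7 8 4 2 12 14 9 6 1 10 5)(3 13)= [11, 10, 12, 13, 2, 0, 1, 8, 4, 6, 5, 7, 14, 3, 9]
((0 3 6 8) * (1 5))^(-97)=(0 8 6 3)(1 5)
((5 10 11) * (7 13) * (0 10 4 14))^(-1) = ((0 10 11 5 4 14)(7 13))^(-1) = (0 14 4 5 11 10)(7 13)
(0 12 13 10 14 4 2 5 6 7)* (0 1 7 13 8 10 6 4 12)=(1 7)(2 5 4)(6 13)(8 10 14 12)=[0, 7, 5, 3, 2, 4, 13, 1, 10, 9, 14, 11, 8, 6, 12]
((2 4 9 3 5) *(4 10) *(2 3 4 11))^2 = (2 11 10)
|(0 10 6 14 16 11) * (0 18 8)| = |(0 10 6 14 16 11 18 8)| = 8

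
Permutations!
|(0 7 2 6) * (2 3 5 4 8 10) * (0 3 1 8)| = 10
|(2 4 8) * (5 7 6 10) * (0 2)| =4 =|(0 2 4 8)(5 7 6 10)|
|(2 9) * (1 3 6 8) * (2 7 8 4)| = 8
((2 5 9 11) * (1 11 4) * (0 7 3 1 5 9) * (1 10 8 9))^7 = (0 5 4 9 8 10 3 7)(1 11 2)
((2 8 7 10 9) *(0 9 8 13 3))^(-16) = (0 3 13 2 9)(7 8 10)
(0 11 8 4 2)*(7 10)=(0 11 8 4 2)(7 10)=[11, 1, 0, 3, 2, 5, 6, 10, 4, 9, 7, 8]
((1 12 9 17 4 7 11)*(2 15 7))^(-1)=((1 12 9 17 4 2 15 7 11))^(-1)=(1 11 7 15 2 4 17 9 12)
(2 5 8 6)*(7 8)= (2 5 7 8 6)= [0, 1, 5, 3, 4, 7, 2, 8, 6]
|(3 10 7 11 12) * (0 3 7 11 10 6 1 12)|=|(0 3 6 1 12 7 10 11)|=8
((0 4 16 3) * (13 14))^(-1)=((0 4 16 3)(13 14))^(-1)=(0 3 16 4)(13 14)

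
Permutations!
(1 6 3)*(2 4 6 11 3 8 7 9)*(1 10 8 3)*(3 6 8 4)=(1 11)(2 3 10 4 8 7 9)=[0, 11, 3, 10, 8, 5, 6, 9, 7, 2, 4, 1]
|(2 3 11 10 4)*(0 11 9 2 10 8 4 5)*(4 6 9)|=10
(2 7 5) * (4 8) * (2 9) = [0, 1, 7, 3, 8, 9, 6, 5, 4, 2] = (2 7 5 9)(4 8)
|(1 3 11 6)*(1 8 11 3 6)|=|(1 6 8 11)|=4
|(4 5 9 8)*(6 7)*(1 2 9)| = 6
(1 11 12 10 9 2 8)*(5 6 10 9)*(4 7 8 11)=(1 4 7 8)(2 11 12 9)(5 6 10)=[0, 4, 11, 3, 7, 6, 10, 8, 1, 2, 5, 12, 9]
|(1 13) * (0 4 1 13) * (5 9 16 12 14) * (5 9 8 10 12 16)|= |(16)(0 4 1)(5 8 10 12 14 9)|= 6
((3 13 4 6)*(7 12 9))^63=(3 6 4 13)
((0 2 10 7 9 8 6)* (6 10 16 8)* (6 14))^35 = (0 6 14 9 7 10 8 16 2)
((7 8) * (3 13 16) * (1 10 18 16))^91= ((1 10 18 16 3 13)(7 8))^91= (1 10 18 16 3 13)(7 8)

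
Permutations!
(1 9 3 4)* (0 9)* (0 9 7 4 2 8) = (0 7 4 1 9 3 2 8) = [7, 9, 8, 2, 1, 5, 6, 4, 0, 3]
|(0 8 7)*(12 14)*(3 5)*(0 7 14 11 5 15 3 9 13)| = 8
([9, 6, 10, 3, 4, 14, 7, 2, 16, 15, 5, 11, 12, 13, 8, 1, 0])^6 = [2, 14, 0, 3, 4, 15, 8, 16, 6, 10, 9, 11, 12, 13, 1, 5, 7]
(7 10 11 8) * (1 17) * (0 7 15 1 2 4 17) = (0 7 10 11 8 15 1)(2 4 17) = [7, 0, 4, 3, 17, 5, 6, 10, 15, 9, 11, 8, 12, 13, 14, 1, 16, 2]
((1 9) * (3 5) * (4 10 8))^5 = (1 9)(3 5)(4 8 10)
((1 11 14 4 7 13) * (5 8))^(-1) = ((1 11 14 4 7 13)(5 8))^(-1) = (1 13 7 4 14 11)(5 8)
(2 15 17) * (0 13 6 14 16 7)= (0 13 6 14 16 7)(2 15 17)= [13, 1, 15, 3, 4, 5, 14, 0, 8, 9, 10, 11, 12, 6, 16, 17, 7, 2]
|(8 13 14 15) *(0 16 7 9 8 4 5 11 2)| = |(0 16 7 9 8 13 14 15 4 5 11 2)| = 12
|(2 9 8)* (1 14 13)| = 3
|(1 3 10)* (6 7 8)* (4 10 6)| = |(1 3 6 7 8 4 10)| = 7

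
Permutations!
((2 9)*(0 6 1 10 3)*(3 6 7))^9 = (10)(2 9)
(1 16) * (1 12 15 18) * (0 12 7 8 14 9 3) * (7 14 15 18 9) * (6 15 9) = (0 12 18 1 16 14 7 8 9 3)(6 15) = [12, 16, 2, 0, 4, 5, 15, 8, 9, 3, 10, 11, 18, 13, 7, 6, 14, 17, 1]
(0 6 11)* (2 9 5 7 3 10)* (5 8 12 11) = (0 6 5 7 3 10 2 9 8 12 11) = [6, 1, 9, 10, 4, 7, 5, 3, 12, 8, 2, 0, 11]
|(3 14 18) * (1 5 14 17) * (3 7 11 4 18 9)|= 12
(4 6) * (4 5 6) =(5 6) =[0, 1, 2, 3, 4, 6, 5]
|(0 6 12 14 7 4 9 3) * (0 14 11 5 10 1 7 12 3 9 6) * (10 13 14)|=30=|(1 7 4 6 3 10)(5 13 14 12 11)|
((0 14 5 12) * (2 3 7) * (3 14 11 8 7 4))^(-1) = (0 12 5 14 2 7 8 11)(3 4)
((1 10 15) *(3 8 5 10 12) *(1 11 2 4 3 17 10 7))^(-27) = (1 8 2 10)(3 11 17 7)(4 15 12 5)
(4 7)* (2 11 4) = (2 11 4 7) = [0, 1, 11, 3, 7, 5, 6, 2, 8, 9, 10, 4]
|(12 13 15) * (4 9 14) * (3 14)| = 12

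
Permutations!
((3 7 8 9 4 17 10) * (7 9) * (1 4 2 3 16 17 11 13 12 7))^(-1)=(1 8 7 12 13 11 4)(2 9 3)(10 17 16)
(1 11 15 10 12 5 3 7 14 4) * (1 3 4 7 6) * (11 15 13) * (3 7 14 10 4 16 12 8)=(1 15 4 7 10 8 3 6)(5 16 12)(11 13)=[0, 15, 2, 6, 7, 16, 1, 10, 3, 9, 8, 13, 5, 11, 14, 4, 12]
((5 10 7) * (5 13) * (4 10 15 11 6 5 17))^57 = ((4 10 7 13 17)(5 15 11 6))^57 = (4 7 17 10 13)(5 15 11 6)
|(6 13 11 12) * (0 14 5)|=|(0 14 5)(6 13 11 12)|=12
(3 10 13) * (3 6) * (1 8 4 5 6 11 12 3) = (1 8 4 5 6)(3 10 13 11 12) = [0, 8, 2, 10, 5, 6, 1, 7, 4, 9, 13, 12, 3, 11]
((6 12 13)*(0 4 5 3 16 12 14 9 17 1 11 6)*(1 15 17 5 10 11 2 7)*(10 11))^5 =((0 4 11 6 14 9 5 3 16 12 13)(1 2 7)(15 17))^5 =(0 9 13 14 12 6 16 11 3 4 5)(1 7 2)(15 17)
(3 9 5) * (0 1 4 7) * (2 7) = [1, 4, 7, 9, 2, 3, 6, 0, 8, 5] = (0 1 4 2 7)(3 9 5)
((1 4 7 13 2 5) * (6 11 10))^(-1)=(1 5 2 13 7 4)(6 10 11)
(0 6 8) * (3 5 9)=[6, 1, 2, 5, 4, 9, 8, 7, 0, 3]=(0 6 8)(3 5 9)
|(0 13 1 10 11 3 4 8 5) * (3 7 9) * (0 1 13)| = |(13)(1 10 11 7 9 3 4 8 5)| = 9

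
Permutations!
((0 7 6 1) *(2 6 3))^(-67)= ((0 7 3 2 6 1))^(-67)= (0 1 6 2 3 7)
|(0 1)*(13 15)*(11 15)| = |(0 1)(11 15 13)| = 6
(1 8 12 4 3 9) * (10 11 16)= [0, 8, 2, 9, 3, 5, 6, 7, 12, 1, 11, 16, 4, 13, 14, 15, 10]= (1 8 12 4 3 9)(10 11 16)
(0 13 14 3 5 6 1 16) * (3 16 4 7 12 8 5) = (0 13 14 16)(1 4 7 12 8 5 6) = [13, 4, 2, 3, 7, 6, 1, 12, 5, 9, 10, 11, 8, 14, 16, 15, 0]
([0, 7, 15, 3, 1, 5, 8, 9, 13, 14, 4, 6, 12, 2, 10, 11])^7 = [0, 7, 15, 3, 1, 5, 8, 9, 13, 14, 4, 6, 12, 2, 10, 11]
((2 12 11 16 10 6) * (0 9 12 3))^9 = (16)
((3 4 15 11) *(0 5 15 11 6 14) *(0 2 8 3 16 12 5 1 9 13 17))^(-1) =((0 1 9 13 17)(2 8 3 4 11 16 12 5 15 6 14))^(-1) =(0 17 13 9 1)(2 14 6 15 5 12 16 11 4 3 8)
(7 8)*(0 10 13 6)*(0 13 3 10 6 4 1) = (0 6 13 4 1)(3 10)(7 8) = [6, 0, 2, 10, 1, 5, 13, 8, 7, 9, 3, 11, 12, 4]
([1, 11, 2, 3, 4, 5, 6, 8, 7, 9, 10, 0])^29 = [11, 0, 2, 3, 4, 5, 6, 8, 7, 9, 10, 1]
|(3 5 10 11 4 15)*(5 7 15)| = |(3 7 15)(4 5 10 11)| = 12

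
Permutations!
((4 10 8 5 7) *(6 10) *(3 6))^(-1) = (3 4 7 5 8 10 6)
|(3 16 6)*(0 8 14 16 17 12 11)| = |(0 8 14 16 6 3 17 12 11)| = 9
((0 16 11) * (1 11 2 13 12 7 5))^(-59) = ((0 16 2 13 12 7 5 1 11))^(-59) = (0 12 11 13 1 2 5 16 7)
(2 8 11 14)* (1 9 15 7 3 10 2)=(1 9 15 7 3 10 2 8 11 14)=[0, 9, 8, 10, 4, 5, 6, 3, 11, 15, 2, 14, 12, 13, 1, 7]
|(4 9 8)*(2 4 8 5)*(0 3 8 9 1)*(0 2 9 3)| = |(1 2 4)(3 8)(5 9)| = 6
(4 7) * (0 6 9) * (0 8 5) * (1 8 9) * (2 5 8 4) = (9)(0 6 1 4 7 2 5) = [6, 4, 5, 3, 7, 0, 1, 2, 8, 9]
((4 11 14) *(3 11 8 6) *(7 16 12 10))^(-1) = ((3 11 14 4 8 6)(7 16 12 10))^(-1) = (3 6 8 4 14 11)(7 10 12 16)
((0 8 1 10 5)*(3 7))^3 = ((0 8 1 10 5)(3 7))^3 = (0 10 8 5 1)(3 7)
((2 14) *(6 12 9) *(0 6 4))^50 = ((0 6 12 9 4)(2 14))^50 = (14)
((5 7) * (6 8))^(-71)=(5 7)(6 8)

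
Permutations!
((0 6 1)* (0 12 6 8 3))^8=((0 8 3)(1 12 6))^8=(0 3 8)(1 6 12)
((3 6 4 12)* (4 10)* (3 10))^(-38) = (4 12 10) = ((3 6)(4 12 10))^(-38)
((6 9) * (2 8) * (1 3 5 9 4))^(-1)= (1 4 6 9 5 3)(2 8)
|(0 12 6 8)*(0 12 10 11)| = 3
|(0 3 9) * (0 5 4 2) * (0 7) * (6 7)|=8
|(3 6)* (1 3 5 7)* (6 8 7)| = 4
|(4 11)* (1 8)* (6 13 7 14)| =|(1 8)(4 11)(6 13 7 14)| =4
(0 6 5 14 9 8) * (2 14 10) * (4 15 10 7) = (0 6 5 7 4 15 10 2 14 9 8) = [6, 1, 14, 3, 15, 7, 5, 4, 0, 8, 2, 11, 12, 13, 9, 10]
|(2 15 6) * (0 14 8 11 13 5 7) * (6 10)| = |(0 14 8 11 13 5 7)(2 15 10 6)| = 28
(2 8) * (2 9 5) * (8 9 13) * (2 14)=(2 9 5 14)(8 13)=[0, 1, 9, 3, 4, 14, 6, 7, 13, 5, 10, 11, 12, 8, 2]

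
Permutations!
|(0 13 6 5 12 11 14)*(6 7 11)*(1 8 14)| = 21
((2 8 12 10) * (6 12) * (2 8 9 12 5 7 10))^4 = (2 9 12)(5 6 8 10 7)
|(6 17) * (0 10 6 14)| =|(0 10 6 17 14)| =5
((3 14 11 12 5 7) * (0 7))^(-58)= ((0 7 3 14 11 12 5))^(-58)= (0 12 14 7 5 11 3)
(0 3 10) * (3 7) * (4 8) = (0 7 3 10)(4 8) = [7, 1, 2, 10, 8, 5, 6, 3, 4, 9, 0]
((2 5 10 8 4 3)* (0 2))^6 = (0 3 4 8 10 5 2)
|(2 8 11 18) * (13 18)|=5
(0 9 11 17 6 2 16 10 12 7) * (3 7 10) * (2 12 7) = (0 9 11 17 6 12 10 7)(2 16 3) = [9, 1, 16, 2, 4, 5, 12, 0, 8, 11, 7, 17, 10, 13, 14, 15, 3, 6]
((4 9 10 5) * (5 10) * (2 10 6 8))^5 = ((2 10 6 8)(4 9 5))^5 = (2 10 6 8)(4 5 9)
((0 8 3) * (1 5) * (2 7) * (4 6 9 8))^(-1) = (0 3 8 9 6 4)(1 5)(2 7)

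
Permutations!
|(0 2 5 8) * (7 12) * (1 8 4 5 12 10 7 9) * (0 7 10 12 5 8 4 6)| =|(0 2 5 6)(1 4 8 7 12 9)| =12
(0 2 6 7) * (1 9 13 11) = (0 2 6 7)(1 9 13 11) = [2, 9, 6, 3, 4, 5, 7, 0, 8, 13, 10, 1, 12, 11]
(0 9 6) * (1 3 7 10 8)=(0 9 6)(1 3 7 10 8)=[9, 3, 2, 7, 4, 5, 0, 10, 1, 6, 8]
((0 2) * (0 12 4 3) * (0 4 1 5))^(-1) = (0 5 1 12 2)(3 4)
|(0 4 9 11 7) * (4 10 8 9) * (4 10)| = 7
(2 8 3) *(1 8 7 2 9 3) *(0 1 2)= (0 1 8 2 7)(3 9)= [1, 8, 7, 9, 4, 5, 6, 0, 2, 3]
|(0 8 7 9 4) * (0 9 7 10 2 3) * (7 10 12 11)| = 8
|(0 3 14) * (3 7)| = 4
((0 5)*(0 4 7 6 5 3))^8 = (7) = ((0 3)(4 7 6 5))^8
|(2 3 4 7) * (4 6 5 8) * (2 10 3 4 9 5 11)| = 21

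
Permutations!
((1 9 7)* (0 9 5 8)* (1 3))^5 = ((0 9 7 3 1 5 8))^5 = (0 5 3 9 8 1 7)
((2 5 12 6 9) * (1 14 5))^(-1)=((1 14 5 12 6 9 2))^(-1)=(1 2 9 6 12 5 14)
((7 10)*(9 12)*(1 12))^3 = (12)(7 10)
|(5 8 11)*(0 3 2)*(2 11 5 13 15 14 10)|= |(0 3 11 13 15 14 10 2)(5 8)|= 8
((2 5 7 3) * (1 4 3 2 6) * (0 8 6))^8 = ((0 8 6 1 4 3)(2 5 7))^8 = (0 6 4)(1 3 8)(2 7 5)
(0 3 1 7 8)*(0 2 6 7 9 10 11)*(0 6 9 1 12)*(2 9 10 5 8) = [3, 1, 10, 12, 4, 8, 7, 2, 9, 5, 11, 6, 0] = (0 3 12)(2 10 11 6 7)(5 8 9)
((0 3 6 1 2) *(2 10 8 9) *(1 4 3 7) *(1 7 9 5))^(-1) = ((0 9 2)(1 10 8 5)(3 6 4))^(-1) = (0 2 9)(1 5 8 10)(3 4 6)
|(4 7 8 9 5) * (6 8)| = 6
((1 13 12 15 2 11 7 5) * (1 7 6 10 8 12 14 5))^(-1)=(1 7 5 14 13)(2 15 12 8 10 6 11)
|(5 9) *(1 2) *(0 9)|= |(0 9 5)(1 2)|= 6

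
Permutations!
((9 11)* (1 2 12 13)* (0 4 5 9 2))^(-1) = ((0 4 5 9 11 2 12 13 1))^(-1) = (0 1 13 12 2 11 9 5 4)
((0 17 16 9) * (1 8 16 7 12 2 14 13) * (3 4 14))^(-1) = (0 9 16 8 1 13 14 4 3 2 12 7 17) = ((0 17 7 12 2 3 4 14 13 1 8 16 9))^(-1)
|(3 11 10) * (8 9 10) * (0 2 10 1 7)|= |(0 2 10 3 11 8 9 1 7)|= 9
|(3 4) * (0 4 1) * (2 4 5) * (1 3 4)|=4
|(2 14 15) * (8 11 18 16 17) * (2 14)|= |(8 11 18 16 17)(14 15)|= 10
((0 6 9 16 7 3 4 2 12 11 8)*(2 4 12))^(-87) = (0 16 12)(3 8 9)(6 7 11)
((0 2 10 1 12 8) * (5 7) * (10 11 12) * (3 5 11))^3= (0 5 12 2 7 8 3 11)(1 10)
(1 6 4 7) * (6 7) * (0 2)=(0 2)(1 7)(4 6)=[2, 7, 0, 3, 6, 5, 4, 1]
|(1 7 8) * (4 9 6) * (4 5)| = 12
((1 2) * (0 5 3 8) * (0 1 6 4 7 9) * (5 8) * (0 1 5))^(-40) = ((0 8 5 3)(1 2 6 4 7 9))^(-40) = (1 6 7)(2 4 9)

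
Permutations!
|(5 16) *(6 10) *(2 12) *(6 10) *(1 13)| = |(1 13)(2 12)(5 16)| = 2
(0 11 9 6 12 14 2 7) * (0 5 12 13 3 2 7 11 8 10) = (0 8 10)(2 11 9 6 13 3)(5 12 14 7) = [8, 1, 11, 2, 4, 12, 13, 5, 10, 6, 0, 9, 14, 3, 7]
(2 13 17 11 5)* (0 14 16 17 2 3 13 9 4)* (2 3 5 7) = [14, 1, 9, 13, 0, 5, 6, 2, 8, 4, 10, 7, 12, 3, 16, 15, 17, 11] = (0 14 16 17 11 7 2 9 4)(3 13)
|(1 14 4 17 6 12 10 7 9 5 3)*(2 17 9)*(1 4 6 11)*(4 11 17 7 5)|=8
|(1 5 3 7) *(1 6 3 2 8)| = 12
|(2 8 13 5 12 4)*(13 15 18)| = 8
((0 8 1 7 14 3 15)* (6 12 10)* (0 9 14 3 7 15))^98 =(0 1 9 7)(3 8 15 14)(6 10 12)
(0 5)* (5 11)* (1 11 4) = (0 4 1 11 5) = [4, 11, 2, 3, 1, 0, 6, 7, 8, 9, 10, 5]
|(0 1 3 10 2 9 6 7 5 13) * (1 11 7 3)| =5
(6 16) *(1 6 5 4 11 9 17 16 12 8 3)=(1 6 12 8 3)(4 11 9 17 16 5)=[0, 6, 2, 1, 11, 4, 12, 7, 3, 17, 10, 9, 8, 13, 14, 15, 5, 16]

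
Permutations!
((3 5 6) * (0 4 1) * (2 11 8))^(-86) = (0 4 1)(2 11 8)(3 5 6) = ((0 4 1)(2 11 8)(3 5 6))^(-86)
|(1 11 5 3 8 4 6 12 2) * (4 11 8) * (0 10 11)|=11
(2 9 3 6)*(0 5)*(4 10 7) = (0 5)(2 9 3 6)(4 10 7) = [5, 1, 9, 6, 10, 0, 2, 4, 8, 3, 7]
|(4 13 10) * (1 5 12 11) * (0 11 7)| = 6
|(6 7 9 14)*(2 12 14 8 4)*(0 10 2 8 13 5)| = 10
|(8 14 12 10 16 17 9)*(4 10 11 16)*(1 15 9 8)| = |(1 15 9)(4 10)(8 14 12 11 16 17)| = 6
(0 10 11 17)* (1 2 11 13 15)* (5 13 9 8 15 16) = (0 10 9 8 15 1 2 11 17)(5 13 16) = [10, 2, 11, 3, 4, 13, 6, 7, 15, 8, 9, 17, 12, 16, 14, 1, 5, 0]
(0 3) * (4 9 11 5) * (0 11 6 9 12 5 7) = [3, 1, 2, 11, 12, 4, 9, 0, 8, 6, 10, 7, 5] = (0 3 11 7)(4 12 5)(6 9)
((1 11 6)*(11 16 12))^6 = ((1 16 12 11 6))^6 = (1 16 12 11 6)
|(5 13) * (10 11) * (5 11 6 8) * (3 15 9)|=6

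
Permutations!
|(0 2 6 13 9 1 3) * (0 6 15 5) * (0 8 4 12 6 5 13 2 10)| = 22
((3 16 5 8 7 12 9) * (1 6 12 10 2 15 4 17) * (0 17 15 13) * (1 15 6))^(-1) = (0 13 2 10 7 8 5 16 3 9 12 6 4 15 17)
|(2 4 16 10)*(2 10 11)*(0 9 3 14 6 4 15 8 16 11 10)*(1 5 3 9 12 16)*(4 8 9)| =|(0 12 16 10)(1 5 3 14 6 8)(2 15 9 4 11)| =60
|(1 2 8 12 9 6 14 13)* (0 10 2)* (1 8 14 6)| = |(0 10 2 14 13 8 12 9 1)| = 9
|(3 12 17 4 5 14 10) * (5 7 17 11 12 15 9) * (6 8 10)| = |(3 15 9 5 14 6 8 10)(4 7 17)(11 12)| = 24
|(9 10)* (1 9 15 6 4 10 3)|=12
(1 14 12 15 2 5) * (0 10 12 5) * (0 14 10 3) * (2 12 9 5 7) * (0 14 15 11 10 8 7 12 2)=(0 3 14 12 11 10 9 5 1 8 7)(2 15)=[3, 8, 15, 14, 4, 1, 6, 0, 7, 5, 9, 10, 11, 13, 12, 2]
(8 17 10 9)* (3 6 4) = (3 6 4)(8 17 10 9) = [0, 1, 2, 6, 3, 5, 4, 7, 17, 8, 9, 11, 12, 13, 14, 15, 16, 10]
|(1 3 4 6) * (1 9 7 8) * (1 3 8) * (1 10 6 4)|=|(1 8 3)(6 9 7 10)|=12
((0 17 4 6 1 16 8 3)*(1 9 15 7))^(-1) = ((0 17 4 6 9 15 7 1 16 8 3))^(-1) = (0 3 8 16 1 7 15 9 6 4 17)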